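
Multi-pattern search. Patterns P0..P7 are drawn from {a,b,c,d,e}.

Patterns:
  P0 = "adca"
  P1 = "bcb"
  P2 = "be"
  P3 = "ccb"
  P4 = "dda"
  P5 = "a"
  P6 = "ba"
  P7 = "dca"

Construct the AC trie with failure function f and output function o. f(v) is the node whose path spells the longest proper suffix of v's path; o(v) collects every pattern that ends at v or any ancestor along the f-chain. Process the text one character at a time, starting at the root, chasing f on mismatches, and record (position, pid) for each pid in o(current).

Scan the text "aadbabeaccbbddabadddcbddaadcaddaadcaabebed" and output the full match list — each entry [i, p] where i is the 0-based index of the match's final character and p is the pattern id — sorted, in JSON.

Build:
Trie (insert patterns):
  0='ε' goto a→1 b→5 c→9 d→12
  1='a' goto d→2  ←P5
  2='ad' goto c→3
  3='adc' goto a→4
  4='adca' goto ·  ←P0
  5='b' goto a→15 c→6 e→8
  6='bc' goto b→7
  7='bcb' goto ·  ←P1
  8='be' goto ·  ←P2
  9='c' goto c→10
  10='cc' goto b→11
  11='ccb' goto ·  ←P3
  12='d' goto c→16 d→13
  13='dd' goto a→14
  14='dda' goto ·  ←P4
  15='ba' goto ·  ←P6
  16='dc' goto a→17
  17='dca' goto ·  ←P7

Failure links (BFS by depth):
  fail(1) 'a': from fail(0)=0 chase 'a': 0 ⇒ 0;  out={5}∪out(0)={5}
  fail(5) 'b': from fail(0)=0 chase 'b': 0 ⇒ 0;  out=∅∪out(0)=∅
  fail(9) 'c': from fail(0)=0 chase 'c': 0 ⇒ 0;  out=∅∪out(0)=∅
  fail(12) 'd': from fail(0)=0 chase 'd': 0 ⇒ 0;  out=∅∪out(0)=∅
  fail(2) 'ad': from fail(1)=0 chase 'd': 0 ⇒ 12;  out=∅∪out(12)=∅
  fail(6) 'bc': from fail(5)=0 chase 'c': 0 ⇒ 9;  out=∅∪out(9)=∅
  fail(8) 'be': from fail(5)=0 chase 'e': 0 ⇒ 0;  out={2}∪out(0)={2}
  fail(10) 'cc': from fail(9)=0 chase 'c': 0 ⇒ 9;  out=∅∪out(9)=∅
  fail(13) 'dd': from fail(12)=0 chase 'd': 0 ⇒ 12;  out=∅∪out(12)=∅
  fail(15) 'ba': from fail(5)=0 chase 'a': 0 ⇒ 1;  out={6}∪out(1)={5,6}
  fail(16) 'dc': from fail(12)=0 chase 'c': 0 ⇒ 9;  out=∅∪out(9)=∅
  fail(3) 'adc': from fail(2)=12 chase 'c': 12 ⇒ 16;  out=∅∪out(16)=∅
  fail(7) 'bcb': from fail(6)=9 chase 'b': 9→0 ⇒ 5;  out={1}∪out(5)={1}
  fail(11) 'ccb': from fail(10)=9 chase 'b': 9→0 ⇒ 5;  out={3}∪out(5)={3}
  fail(14) 'dda': from fail(13)=12 chase 'a': 12→0 ⇒ 1;  out={4}∪out(1)={4,5}
  fail(17) 'dca': from fail(16)=9 chase 'a': 9→0 ⇒ 1;  out={7}∪out(1)={5,7}
  fail(4) 'adca': from fail(3)=16 chase 'a': 16 ⇒ 17;  out={0}∪out(17)={0,5,7}

Text stream:
pos 0 'a': at 1  emit P5@[0:0]
pos 1 'a': at 1 (via fail)  emit P5@[1:1]
pos 2 'd': at 2
pos 3 'b': at 5 (via fail)
pos 4 'a': at 15  emit P5@[4:4],P6@[3:4]
pos 5 'b': at 5 (via fail)
pos 6 'e': at 8  emit P2@[5:6]
pos 7 'a': at 1 (via fail)  emit P5@[7:7]
pos 8 'c': at 9 (via fail)
pos 9 'c': at 10
pos 10 'b': at 11  emit P3@[8:10]
pos 11 'b': at 5 (via fail)
pos 12 'd': at 12 (via fail)
pos 13 'd': at 13
pos 14 'a': at 14  emit P4@[12:14],P5@[14:14]
pos 15 'b': at 5 (via fail)
pos 16 'a': at 15  emit P5@[16:16],P6@[15:16]
pos 17 'd': at 2 (via fail)
pos 18 'd': at 13 (via fail)
pos 19 'd': at 13 (via fail)
pos 20 'c': at 16 (via fail)
pos 21 'b': at 5 (via fail)
pos 22 'd': at 12 (via fail)
pos 23 'd': at 13
pos 24 'a': at 14  emit P4@[22:24],P5@[24:24]
pos 25 'a': at 1 (via fail)  emit P5@[25:25]
pos 26 'd': at 2
pos 27 'c': at 3
pos 28 'a': at 4  emit P0@[25:28],P5@[28:28],P7@[26:28]
pos 29 'd': at 2 (via fail)
pos 30 'd': at 13 (via fail)
pos 31 'a': at 14  emit P4@[29:31],P5@[31:31]
pos 32 'a': at 1 (via fail)  emit P5@[32:32]
pos 33 'd': at 2
pos 34 'c': at 3
pos 35 'a': at 4  emit P0@[32:35],P5@[35:35],P7@[33:35]
pos 36 'a': at 1 (via fail)  emit P5@[36:36]
pos 37 'b': at 5 (via fail)
pos 38 'e': at 8  emit P2@[37:38]
pos 39 'b': at 5 (via fail)
pos 40 'e': at 8  emit P2@[39:40]
pos 41 'd': at 12 (via fail)

All matches (sorted): [[0,5],[1,5],[4,5],[4,6],[6,2],[7,5],[10,3],[14,4],[14,5],[16,5],[16,6],[24,4],[24,5],[25,5],[28,0],[28,5],[28,7],[31,4],[31,5],[32,5],[35,0],[35,5],[35,7],[36,5],[38,2],[40,2]]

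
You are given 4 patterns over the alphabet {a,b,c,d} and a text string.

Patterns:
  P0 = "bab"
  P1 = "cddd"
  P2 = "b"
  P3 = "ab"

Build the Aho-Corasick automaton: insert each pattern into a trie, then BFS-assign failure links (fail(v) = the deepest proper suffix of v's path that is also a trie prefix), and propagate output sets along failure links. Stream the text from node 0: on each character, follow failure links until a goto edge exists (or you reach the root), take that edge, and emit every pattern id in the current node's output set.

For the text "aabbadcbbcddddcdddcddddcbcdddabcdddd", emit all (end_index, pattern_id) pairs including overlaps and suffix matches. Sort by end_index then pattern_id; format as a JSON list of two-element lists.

Build:
Trie nodes:
  0='ε' goto a→8 b→1 c→4
  1='b' goto a→2  ←P2
  2='ba' goto b→3
  3='bab' goto ·  ←P0
  4='c' goto d→5
  5='cd' goto d→6
  6='cdd' goto d→7
  7='cddd' goto ·  ←P1
  8='a' goto b→9
  9='ab' goto ·  ←P3

Failure links (BFS by depth):
  fail(1) 'b': from fail(0)=0 chase 'b': 0 ⇒ 0;  out={2}∪out(0)={2}
  fail(4) 'c': from fail(0)=0 chase 'c': 0 ⇒ 0;  out=∅∪out(0)=∅
  fail(8) 'a': from fail(0)=0 chase 'a': 0 ⇒ 0;  out=∅∪out(0)=∅
  fail(2) 'ba': from fail(1)=0 chase 'a': 0 ⇒ 8;  out=∅∪out(8)=∅
  fail(5) 'cd': from fail(4)=0 chase 'd': 0 ⇒ 0;  out=∅∪out(0)=∅
  fail(9) 'ab': from fail(8)=0 chase 'b': 0 ⇒ 1;  out={3}∪out(1)={2,3}
  fail(3) 'bab': from fail(2)=8 chase 'b': 8 ⇒ 9;  out={0}∪out(9)={0,2,3}
  fail(6) 'cdd': from fail(5)=0 chase 'd': 0 ⇒ 0;  out=∅∪out(0)=∅
  fail(7) 'cddd': from fail(6)=0 chase 'd': 0 ⇒ 0;  out={1}∪out(0)={1}

Scan:
pos 0 'a': at 8
pos 1 'a': at 8 (fail-walked)
pos 2 'b': at 9  emit P2@[2:2],P3@[1:2]
pos 3 'b': at 1 (fail-walked)  emit P2@[3:3]
pos 4 'a': at 2
pos 5 'd': at 0 (fail-walked)
pos 6 'c': at 4
pos 7 'b': at 1 (fail-walked)  emit P2@[7:7]
pos 8 'b': at 1 (fail-walked)  emit P2@[8:8]
pos 9 'c': at 4 (fail-walked)
pos 10 'd': at 5
pos 11 'd': at 6
pos 12 'd': at 7  emit P1@[9:12]
pos 13 'd': at 0 (fail-walked)
pos 14 'c': at 4
pos 15 'd': at 5
pos 16 'd': at 6
pos 17 'd': at 7  emit P1@[14:17]
pos 18 'c': at 4 (fail-walked)
pos 19 'd': at 5
pos 20 'd': at 6
pos 21 'd': at 7  emit P1@[18:21]
pos 22 'd': at 0 (fail-walked)
pos 23 'c': at 4
pos 24 'b': at 1 (fail-walked)  emit P2@[24:24]
pos 25 'c': at 4 (fail-walked)
pos 26 'd': at 5
pos 27 'd': at 6
pos 28 'd': at 7  emit P1@[25:28]
pos 29 'a': at 8 (fail-walked)
pos 30 'b': at 9  emit P2@[30:30],P3@[29:30]
pos 31 'c': at 4 (fail-walked)
pos 32 'd': at 5
pos 33 'd': at 6
pos 34 'd': at 7  emit P1@[31:34]
pos 35 'd': at 0 (fail-walked)

Matches: [[2,2],[2,3],[3,2],[7,2],[8,2],[12,1],[17,1],[21,1],[24,2],[28,1],[30,2],[30,3],[34,1]]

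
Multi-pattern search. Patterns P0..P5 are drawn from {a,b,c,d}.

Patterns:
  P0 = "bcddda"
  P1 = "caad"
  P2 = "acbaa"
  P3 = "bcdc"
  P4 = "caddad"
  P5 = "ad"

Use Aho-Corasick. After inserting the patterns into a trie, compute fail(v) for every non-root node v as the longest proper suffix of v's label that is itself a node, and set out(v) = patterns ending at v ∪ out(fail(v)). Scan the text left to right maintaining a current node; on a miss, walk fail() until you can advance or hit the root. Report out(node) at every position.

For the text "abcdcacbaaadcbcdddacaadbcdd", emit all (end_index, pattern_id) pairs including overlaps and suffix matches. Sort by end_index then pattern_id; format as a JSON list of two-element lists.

Build:
Trie nodes:
  n0 'ε': a→11 b→1 c→7
  n1 'b': c→2
  n2 'bc': d→3
  n3 'bcd': c→16 d→4
  n4 'bcdd': d→5
  n5 'bcddd': a→6
  n6 'bcddda': ·  [P0 ends]
  n7 'c': a→8
  n8 'ca': a→9 d→17
  n9 'caa': d→10
  n10 'caad': ·  [P1 ends]
  n11 'a': c→12 d→21
  n12 'ac': b→13
  n13 'acb': a→14
  n14 'acba': a→15
  n15 'acbaa': ·  [P2 ends]
  n16 'bcdc': ·  [P3 ends]
  n17 'cad': d→18
  n18 'cadd': a→19
  n19 'cadda': d→20
  n20 'caddad': ·  [P4 ends]
  n21 'ad': ·  [P5 ends]

BFS fail/out derivation:
  fail(1) 'b': from fail(0)=0 chase 'b': 0 ⇒ 0;  out=∅∪out(0)=∅
  fail(7) 'c': from fail(0)=0 chase 'c': 0 ⇒ 0;  out=∅∪out(0)=∅
  fail(11) 'a': from fail(0)=0 chase 'a': 0 ⇒ 0;  out=∅∪out(0)=∅
  fail(2) 'bc': from fail(1)=0 chase 'c': 0 ⇒ 7;  out=∅∪out(7)=∅
  fail(8) 'ca': from fail(7)=0 chase 'a': 0 ⇒ 11;  out=∅∪out(11)=∅
  fail(12) 'ac': from fail(11)=0 chase 'c': 0 ⇒ 7;  out=∅∪out(7)=∅
  fail(21) 'ad': from fail(11)=0 chase 'd': 0 ⇒ 0;  out={5}∪out(0)={5}
  fail(3) 'bcd': from fail(2)=7 chase 'd': 7→0 ⇒ 0;  out=∅∪out(0)=∅
  fail(9) 'caa': from fail(8)=11 chase 'a': 11→0 ⇒ 11;  out=∅∪out(11)=∅
  fail(13) 'acb': from fail(12)=7 chase 'b': 7→0 ⇒ 1;  out=∅∪out(1)=∅
  fail(17) 'cad': from fail(8)=11 chase 'd': 11 ⇒ 21;  out=∅∪out(21)={5}
  fail(4) 'bcdd': from fail(3)=0 chase 'd': 0 ⇒ 0;  out=∅∪out(0)=∅
  fail(10) 'caad': from fail(9)=11 chase 'd': 11 ⇒ 21;  out={1}∪out(21)={1,5}
  fail(14) 'acba': from fail(13)=1 chase 'a': 1→0 ⇒ 11;  out=∅∪out(11)=∅
  fail(16) 'bcdc': from fail(3)=0 chase 'c': 0 ⇒ 7;  out={3}∪out(7)={3}
  fail(18) 'cadd': from fail(17)=21 chase 'd': 21→0 ⇒ 0;  out=∅∪out(0)=∅
  fail(5) 'bcddd': from fail(4)=0 chase 'd': 0 ⇒ 0;  out=∅∪out(0)=∅
  fail(15) 'acbaa': from fail(14)=11 chase 'a': 11→0 ⇒ 11;  out={2}∪out(11)={2}
  fail(19) 'cadda': from fail(18)=0 chase 'a': 0 ⇒ 11;  out=∅∪out(11)=∅
  fail(6) 'bcddda': from fail(5)=0 chase 'a': 0 ⇒ 11;  out={0}∪out(11)={0}
  fail(20) 'caddad': from fail(19)=11 chase 'd': 11 ⇒ 21;  out={4}∪out(21)={4,5}

Text stream:
[0] read 'a'  n0⇒n11
[1] read 'b'  n11⇒n1 (fail-walked)
[2] read 'c'  n1⇒n2
[3] read 'd'  n2⇒n3
[4] read 'c'  n3⇒n16  emit P3@[1:4]
[5] read 'a'  n16⇒n8 (fail-walked)
[6] read 'c'  n8⇒n12 (fail-walked)
[7] read 'b'  n12⇒n13
[8] read 'a'  n13⇒n14
[9] read 'a'  n14⇒n15  emit P2@[5:9]
[10] read 'a'  n15⇒n11 (fail-walked)
[11] read 'd'  n11⇒n21  emit P5@[10:11]
[12] read 'c'  n21⇒n7 (fail-walked)
[13] read 'b'  n7⇒n1 (fail-walked)
[14] read 'c'  n1⇒n2
[15] read 'd'  n2⇒n3
[16] read 'd'  n3⇒n4
[17] read 'd'  n4⇒n5
[18] read 'a'  n5⇒n6  emit P0@[13:18]
[19] read 'c'  n6⇒n12 (fail-walked)
[20] read 'a'  n12⇒n8 (fail-walked)
[21] read 'a'  n8⇒n9
[22] read 'd'  n9⇒n10  emit P1@[19:22],P5@[21:22]
[23] read 'b'  n10⇒n1 (fail-walked)
[24] read 'c'  n1⇒n2
[25] read 'd'  n2⇒n3
[26] read 'd'  n3⇒n4

Result: [[4,3],[9,2],[11,5],[18,0],[22,1],[22,5]]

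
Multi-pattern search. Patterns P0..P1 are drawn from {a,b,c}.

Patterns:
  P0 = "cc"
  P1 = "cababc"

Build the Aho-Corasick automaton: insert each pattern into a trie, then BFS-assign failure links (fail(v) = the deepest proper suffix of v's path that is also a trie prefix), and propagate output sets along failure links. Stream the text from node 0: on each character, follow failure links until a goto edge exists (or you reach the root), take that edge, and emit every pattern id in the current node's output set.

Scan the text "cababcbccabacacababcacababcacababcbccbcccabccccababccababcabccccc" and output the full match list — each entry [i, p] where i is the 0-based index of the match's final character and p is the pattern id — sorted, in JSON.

Construct AC machine:
Trie nodes:
  0='ε' goto c→1
  1='c' goto a→3 c→2
  2='cc' goto ·  ←P0
  3='ca' goto b→4
  4='cab' goto a→5
  5='caba' goto b→6
  6='cabab' goto c→7
  7='cababc' goto ·  ←P1

BFS fail/out derivation:
  n1('c'): parent n0 fail=0; on 'c' 0 → fail=0;  out ∅∪∅=∅
  n2('cc'): parent n1 fail=0; on 'c' 0 → fail=1;  out {0}∪∅={0}
  n3('ca'): parent n1 fail=0; on 'a' 0 → fail=0;  out ∅∪∅=∅
  n4('cab'): parent n3 fail=0; on 'b' 0 → fail=0;  out ∅∪∅=∅
  n5('caba'): parent n4 fail=0; on 'a' 0 → fail=0;  out ∅∪∅=∅
  n6('cabab'): parent n5 fail=0; on 'b' 0 → fail=0;  out ∅∪∅=∅
  n7('cababc'): parent n6 fail=0; on 'c' 0 → fail=1;  out {1}∪∅={1}

Text stream:
pos 0 'c': at 1
pos 1 'a': at 3
pos 2 'b': at 4
pos 3 'a': at 5
pos 4 'b': at 6
pos 5 'c': at 7  → match P1@[0:5]
pos 6 'b': at 0 (fail-walked)
pos 7 'c': at 1
pos 8 'c': at 2  → match P0@[7:8]
pos 9 'a': at 3 (fail-walked)
pos 10 'b': at 4
pos 11 'a': at 5
pos 12 'c': at 1 (fail-walked)
pos 13 'a': at 3
pos 14 'c': at 1 (fail-walked)
pos 15 'a': at 3
pos 16 'b': at 4
pos 17 'a': at 5
pos 18 'b': at 6
pos 19 'c': at 7  → match P1@[14:19]
pos 20 'a': at 3 (fail-walked)
pos 21 'c': at 1 (fail-walked)
pos 22 'a': at 3
pos 23 'b': at 4
pos 24 'a': at 5
pos 25 'b': at 6
pos 26 'c': at 7  → match P1@[21:26]
pos 27 'a': at 3 (fail-walked)
pos 28 'c': at 1 (fail-walked)
pos 29 'a': at 3
pos 30 'b': at 4
pos 31 'a': at 5
pos 32 'b': at 6
pos 33 'c': at 7  → match P1@[28:33]
pos 34 'b': at 0 (fail-walked)
pos 35 'c': at 1
pos 36 'c': at 2  → match P0@[35:36]
pos 37 'b': at 0 (fail-walked)
pos 38 'c': at 1
pos 39 'c': at 2  → match P0@[38:39]
pos 40 'c': at 2 (fail-walked)  → match P0@[39:40]
pos 41 'a': at 3 (fail-walked)
pos 42 'b': at 4
pos 43 'c': at 1 (fail-walked)
pos 44 'c': at 2  → match P0@[43:44]
pos 45 'c': at 2 (fail-walked)  → match P0@[44:45]
pos 46 'c': at 2 (fail-walked)  → match P0@[45:46]
pos 47 'a': at 3 (fail-walked)
pos 48 'b': at 4
pos 49 'a': at 5
pos 50 'b': at 6
pos 51 'c': at 7  → match P1@[46:51]
pos 52 'c': at 2 (fail-walked)  → match P0@[51:52]
pos 53 'a': at 3 (fail-walked)
pos 54 'b': at 4
pos 55 'a': at 5
pos 56 'b': at 6
pos 57 'c': at 7  → match P1@[52:57]
pos 58 'a': at 3 (fail-walked)
pos 59 'b': at 4
pos 60 'c': at 1 (fail-walked)
pos 61 'c': at 2  → match P0@[60:61]
pos 62 'c': at 2 (fail-walked)  → match P0@[61:62]
pos 63 'c': at 2 (fail-walked)  → match P0@[62:63]
pos 64 'c': at 2 (fail-walked)  → match P0@[63:64]

Matches: [[5,1],[8,0],[19,1],[26,1],[33,1],[36,0],[39,0],[40,0],[44,0],[45,0],[46,0],[51,1],[52,0],[57,1],[61,0],[62,0],[63,0],[64,0]]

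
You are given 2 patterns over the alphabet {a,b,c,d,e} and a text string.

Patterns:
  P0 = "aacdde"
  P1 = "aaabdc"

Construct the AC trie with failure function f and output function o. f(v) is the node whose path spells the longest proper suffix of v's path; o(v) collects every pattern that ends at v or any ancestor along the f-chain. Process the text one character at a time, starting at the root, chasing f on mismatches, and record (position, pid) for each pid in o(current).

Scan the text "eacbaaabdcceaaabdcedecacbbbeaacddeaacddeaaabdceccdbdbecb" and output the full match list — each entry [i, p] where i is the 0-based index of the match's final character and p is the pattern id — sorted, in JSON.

Construct AC machine:
Trie nodes:
  n0 'ε': a→1
  n1 'a': a→2
  n2 'aa': a→7 c→3
  n3 'aac': d→4
  n4 'aacd': d→5
  n5 'aacdd': e→6
  n6 'aacdde': ·  [P0 ends]
  n7 'aaa': b→8
  n8 'aaab': d→9
  n9 'aaabd': c→10
  n10 'aaabdc': ·  [P1 ends]

Failure links (BFS by depth):
  n1('a'): parent n0 fail=0; on 'a' 0 → fail=0;  out ∅∪∅=∅
  n2('aa'): parent n1 fail=0; on 'a' 0 → fail=1;  out ∅∪∅=∅
  n3('aac'): parent n2 fail=1; on 'c' 1→0 → fail=0;  out ∅∪∅=∅
  n7('aaa'): parent n2 fail=1; on 'a' 1 → fail=2;  out ∅∪∅=∅
  n4('aacd'): parent n3 fail=0; on 'd' 0 → fail=0;  out ∅∪∅=∅
  n8('aaab'): parent n7 fail=2; on 'b' 2→1→0 → fail=0;  out ∅∪∅=∅
  n5('aacdd'): parent n4 fail=0; on 'd' 0 → fail=0;  out ∅∪∅=∅
  n9('aaabd'): parent n8 fail=0; on 'd' 0 → fail=0;  out ∅∪∅=∅
  n6('aacdde'): parent n5 fail=0; on 'e' 0 → fail=0;  out {0}∪∅={0}
  n10('aaabdc'): parent n9 fail=0; on 'c' 0 → fail=0;  out {1}∪∅={1}

Run:
i=0 'e': node 0→0
i=1 'a': node 0→1
i=2 'c': node 1→0 ·f
i=3 'b': node 0→0
i=4 'a': node 0→1
i=5 'a': node 1→2
i=6 'a': node 2→7
i=7 'b': node 7→8
i=8 'd': node 8→9
i=9 'c': node 9→10  ** P1@[4:9]
i=10 'c': node 10→0 ·f
i=11 'e': node 0→0
i=12 'a': node 0→1
i=13 'a': node 1→2
i=14 'a': node 2→7
i=15 'b': node 7→8
i=16 'd': node 8→9
i=17 'c': node 9→10  ** P1@[12:17]
i=18 'e': node 10→0 ·f
i=19 'd': node 0→0
i=20 'e': node 0→0
i=21 'c': node 0→0
i=22 'a': node 0→1
i=23 'c': node 1→0 ·f
i=24 'b': node 0→0
i=25 'b': node 0→0
i=26 'b': node 0→0
i=27 'e': node 0→0
i=28 'a': node 0→1
i=29 'a': node 1→2
i=30 'c': node 2→3
i=31 'd': node 3→4
i=32 'd': node 4→5
i=33 'e': node 5→6  ** P0@[28:33]
i=34 'a': node 6→1 ·f
i=35 'a': node 1→2
i=36 'c': node 2→3
i=37 'd': node 3→4
i=38 'd': node 4→5
i=39 'e': node 5→6  ** P0@[34:39]
i=40 'a': node 6→1 ·f
i=41 'a': node 1→2
i=42 'a': node 2→7
i=43 'b': node 7→8
i=44 'd': node 8→9
i=45 'c': node 9→10  ** P1@[40:45]
i=46 'e': node 10→0 ·f
i=47 'c': node 0→0
i=48 'c': node 0→0
i=49 'd': node 0→0
i=50 'b': node 0→0
i=51 'd': node 0→0
i=52 'b': node 0→0
i=53 'e': node 0→0
i=54 'c': node 0→0
i=55 'b': node 0→0

All matches (sorted): [[9,1],[17,1],[33,0],[39,0],[45,1]]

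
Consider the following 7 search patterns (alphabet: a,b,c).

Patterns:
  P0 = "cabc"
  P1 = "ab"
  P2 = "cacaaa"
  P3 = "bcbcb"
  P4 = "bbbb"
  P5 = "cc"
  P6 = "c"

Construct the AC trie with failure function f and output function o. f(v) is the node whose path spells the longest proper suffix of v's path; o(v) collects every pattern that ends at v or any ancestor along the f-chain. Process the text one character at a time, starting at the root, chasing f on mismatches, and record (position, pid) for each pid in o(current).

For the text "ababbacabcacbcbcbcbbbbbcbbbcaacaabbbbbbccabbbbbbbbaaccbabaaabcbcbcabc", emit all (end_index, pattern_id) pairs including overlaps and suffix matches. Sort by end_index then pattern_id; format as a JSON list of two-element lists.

Construct AC machine:
Trie nodes:
  n0 'ε': a→5 b→11 c→1
  n1 'c': a→2 c→19  [P6 ends]
  n2 'ca': b→3 c→7
  n3 'cab': c→4
  n4 'cabc': ·  [P0 ends]
  n5 'a': b→6
  n6 'ab': ·  [P1 ends]
  n7 'cac': a→8
  n8 'caca': a→9
  n9 'cacaa': a→10
  n10 'cacaaa': ·  [P2 ends]
  n11 'b': b→16 c→12
  n12 'bc': b→13
  n13 'bcb': c→14
  n14 'bcbc': b→15
  n15 'bcbcb': ·  [P3 ends]
  n16 'bb': b→17
  n17 'bbb': b→18
  n18 'bbbb': ·  [P4 ends]
  n19 'cc': ·  [P5 ends]

BFS fail/out derivation:
  n1('c'): parent n0 fail=0; on 'c' 0 → fail=0;  out {6}∪∅={6}
  n5('a'): parent n0 fail=0; on 'a' 0 → fail=0;  out ∅∪∅=∅
  n11('b'): parent n0 fail=0; on 'b' 0 → fail=0;  out ∅∪∅=∅
  n2('ca'): parent n1 fail=0; on 'a' 0 → fail=5;  out ∅∪∅=∅
  n6('ab'): parent n5 fail=0; on 'b' 0 → fail=11;  out {1}∪∅={1}
  n12('bc'): parent n11 fail=0; on 'c' 0 → fail=1;  out ∅∪{6}={6}
  n16('bb'): parent n11 fail=0; on 'b' 0 → fail=11;  out ∅∪∅=∅
  n19('cc'): parent n1 fail=0; on 'c' 0 → fail=1;  out {5}∪{6}={5,6}
  n3('cab'): parent n2 fail=5; on 'b' 5 → fail=6;  out ∅∪{1}={1}
  n7('cac'): parent n2 fail=5; on 'c' 5→0 → fail=1;  out ∅∪{6}={6}
  n13('bcb'): parent n12 fail=1; on 'b' 1→0 → fail=11;  out ∅∪∅=∅
  n17('bbb'): parent n16 fail=11; on 'b' 11 → fail=16;  out ∅∪∅=∅
  n4('cabc'): parent n3 fail=6; on 'c' 6→11 → fail=12;  out {0}∪{6}={0,6}
  n8('caca'): parent n7 fail=1; on 'a' 1 → fail=2;  out ∅∪∅=∅
  n14('bcbc'): parent n13 fail=11; on 'c' 11 → fail=12;  out ∅∪{6}={6}
  n18('bbbb'): parent n17 fail=16; on 'b' 16 → fail=17;  out {4}∪∅={4}
  n9('cacaa'): parent n8 fail=2; on 'a' 2→5→0 → fail=5;  out ∅∪∅=∅
  n15('bcbcb'): parent n14 fail=12; on 'b' 12 → fail=13;  out {3}∪∅={3}
  n10('cacaaa'): parent n9 fail=5; on 'a' 5→0 → fail=5;  out {2}∪∅={2}

Scan:
pos 0 'a': at 5
pos 1 'b': at 6  ** P1@[0:1]
pos 2 'a': at 5 ·f
pos 3 'b': at 6  ** P1@[2:3]
pos 4 'b': at 16 ·f
pos 5 'a': at 5 ·f
pos 6 'c': at 1 ·f  ** P6@[6:6]
pos 7 'a': at 2
pos 8 'b': at 3  ** P1@[7:8]
pos 9 'c': at 4  ** P0@[6:9],P6@[9:9]
pos 10 'a': at 2 ·f
pos 11 'c': at 7  ** P6@[11:11]
pos 12 'b': at 11 ·f
pos 13 'c': at 12  ** P6@[13:13]
pos 14 'b': at 13
pos 15 'c': at 14  ** P6@[15:15]
pos 16 'b': at 15  ** P3@[12:16]
pos 17 'c': at 14 ·f  ** P6@[17:17]
pos 18 'b': at 15  ** P3@[14:18]
pos 19 'b': at 16 ·f
pos 20 'b': at 17
pos 21 'b': at 18  ** P4@[18:21]
pos 22 'b': at 18 ·f  ** P4@[19:22]
pos 23 'c': at 12 ·f  ** P6@[23:23]
pos 24 'b': at 13
pos 25 'b': at 16 ·f
pos 26 'b': at 17
pos 27 'c': at 12 ·f  ** P6@[27:27]
pos 28 'a': at 2 ·f
pos 29 'a': at 5 ·f
pos 30 'c': at 1 ·f  ** P6@[30:30]
pos 31 'a': at 2
pos 32 'a': at 5 ·f
pos 33 'b': at 6  ** P1@[32:33]
pos 34 'b': at 16 ·f
pos 35 'b': at 17
pos 36 'b': at 18  ** P4@[33:36]
pos 37 'b': at 18 ·f  ** P4@[34:37]
pos 38 'b': at 18 ·f  ** P4@[35:38]
pos 39 'c': at 12 ·f  ** P6@[39:39]
pos 40 'c': at 19 ·f  ** P5@[39:40],P6@[40:40]
pos 41 'a': at 2 ·f
pos 42 'b': at 3  ** P1@[41:42]
pos 43 'b': at 16 ·f
pos 44 'b': at 17
pos 45 'b': at 18  ** P4@[42:45]
pos 46 'b': at 18 ·f  ** P4@[43:46]
pos 47 'b': at 18 ·f  ** P4@[44:47]
pos 48 'b': at 18 ·f  ** P4@[45:48]
pos 49 'b': at 18 ·f  ** P4@[46:49]
pos 50 'a': at 5 ·f
pos 51 'a': at 5 ·f
pos 52 'c': at 1 ·f  ** P6@[52:52]
pos 53 'c': at 19  ** P5@[52:53],P6@[53:53]
pos 54 'b': at 11 ·f
pos 55 'a': at 5 ·f
pos 56 'b': at 6  ** P1@[55:56]
pos 57 'a': at 5 ·f
pos 58 'a': at 5 ·f
pos 59 'a': at 5 ·f
pos 60 'b': at 6  ** P1@[59:60]
pos 61 'c': at 12 ·f  ** P6@[61:61]
pos 62 'b': at 13
pos 63 'c': at 14  ** P6@[63:63]
pos 64 'b': at 15  ** P3@[60:64]
pos 65 'c': at 14 ·f  ** P6@[65:65]
pos 66 'a': at 2 ·f
pos 67 'b': at 3  ** P1@[66:67]
pos 68 'c': at 4  ** P0@[65:68],P6@[68:68]

All matches (sorted): [[1,1],[3,1],[6,6],[8,1],[9,0],[9,6],[11,6],[13,6],[15,6],[16,3],[17,6],[18,3],[21,4],[22,4],[23,6],[27,6],[30,6],[33,1],[36,4],[37,4],[38,4],[39,6],[40,5],[40,6],[42,1],[45,4],[46,4],[47,4],[48,4],[49,4],[52,6],[53,5],[53,6],[56,1],[60,1],[61,6],[63,6],[64,3],[65,6],[67,1],[68,0],[68,6]]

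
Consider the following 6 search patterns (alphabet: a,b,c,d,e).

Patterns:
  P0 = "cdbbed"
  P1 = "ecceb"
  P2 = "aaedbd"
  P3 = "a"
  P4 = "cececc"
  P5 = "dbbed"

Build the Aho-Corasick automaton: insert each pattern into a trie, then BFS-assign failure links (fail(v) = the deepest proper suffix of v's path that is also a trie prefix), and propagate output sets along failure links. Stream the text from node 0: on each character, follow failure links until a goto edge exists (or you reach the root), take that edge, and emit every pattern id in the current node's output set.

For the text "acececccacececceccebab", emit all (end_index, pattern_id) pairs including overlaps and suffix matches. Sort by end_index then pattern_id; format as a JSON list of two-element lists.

Build:
Trie nodes:
  n0 'ε': a→12 c→1 d→23 e→7
  n1 'c': d→2 e→18
  n2 'cd': b→3
  n3 'cdb': b→4
  n4 'cdbb': e→5
  n5 'cdbbe': d→6
  n6 'cdbbed': ·  [P0 ends]
  n7 'e': c→8
  n8 'ec': c→9
  n9 'ecc': e→10
  n10 'ecce': b→11
  n11 'ecceb': ·  [P1 ends]
  n12 'a': a→13  [P3 ends]
  n13 'aa': e→14
  n14 'aae': d→15
  n15 'aaed': b→16
  n16 'aaedb': d→17
  n17 'aaedbd': ·  [P2 ends]
  n18 'ce': c→19
  n19 'cec': e→20
  n20 'cece': c→21
  n21 'cecec': c→22
  n22 'cececc': ·  [P4 ends]
  n23 'd': b→24
  n24 'db': b→25
  n25 'dbb': e→26
  n26 'dbbe': d→27
  n27 'dbbed': ·  [P5 ends]

Failure links (BFS by depth):
  n1('c'): parent n0 fail=0; on 'c' 0 → fail=0;  out ∅∪∅=∅
  n7('e'): parent n0 fail=0; on 'e' 0 → fail=0;  out ∅∪∅=∅
  n12('a'): parent n0 fail=0; on 'a' 0 → fail=0;  out {3}∪∅={3}
  n23('d'): parent n0 fail=0; on 'd' 0 → fail=0;  out ∅∪∅=∅
  n2('cd'): parent n1 fail=0; on 'd' 0 → fail=23;  out ∅∪∅=∅
  n8('ec'): parent n7 fail=0; on 'c' 0 → fail=1;  out ∅∪∅=∅
  n13('aa'): parent n12 fail=0; on 'a' 0 → fail=12;  out ∅∪{3}={3}
  n18('ce'): parent n1 fail=0; on 'e' 0 → fail=7;  out ∅∪∅=∅
  n24('db'): parent n23 fail=0; on 'b' 0 → fail=0;  out ∅∪∅=∅
  n3('cdb'): parent n2 fail=23; on 'b' 23 → fail=24;  out ∅∪∅=∅
  n9('ecc'): parent n8 fail=1; on 'c' 1→0 → fail=1;  out ∅∪∅=∅
  n14('aae'): parent n13 fail=12; on 'e' 12→0 → fail=7;  out ∅∪∅=∅
  n19('cec'): parent n18 fail=7; on 'c' 7 → fail=8;  out ∅∪∅=∅
  n25('dbb'): parent n24 fail=0; on 'b' 0 → fail=0;  out ∅∪∅=∅
  n4('cdbb'): parent n3 fail=24; on 'b' 24 → fail=25;  out ∅∪∅=∅
  n10('ecce'): parent n9 fail=1; on 'e' 1 → fail=18;  out ∅∪∅=∅
  n15('aaed'): parent n14 fail=7; on 'd' 7→0 → fail=23;  out ∅∪∅=∅
  n20('cece'): parent n19 fail=8; on 'e' 8→1 → fail=18;  out ∅∪∅=∅
  n26('dbbe'): parent n25 fail=0; on 'e' 0 → fail=7;  out ∅∪∅=∅
  n5('cdbbe'): parent n4 fail=25; on 'e' 25 → fail=26;  out ∅∪∅=∅
  n11('ecceb'): parent n10 fail=18; on 'b' 18→7→0 → fail=0;  out {1}∪∅={1}
  n16('aaedb'): parent n15 fail=23; on 'b' 23 → fail=24;  out ∅∪∅=∅
  n21('cecec'): parent n20 fail=18; on 'c' 18 → fail=19;  out ∅∪∅=∅
  n27('dbbed'): parent n26 fail=7; on 'd' 7→0 → fail=23;  out {5}∪∅={5}
  n6('cdbbed'): parent n5 fail=26; on 'd' 26 → fail=27;  out {0}∪{5}={0,5}
  n17('aaedbd'): parent n16 fail=24; on 'd' 24→0 → fail=23;  out {2}∪∅={2}
  n22('cececc'): parent n21 fail=19; on 'c' 19→8 → fail=9;  out {4}∪∅={4}

Run:
pos 0 'a': at 12  → match P3@[0:0]
pos 1 'c': at 1 ·f
pos 2 'e': at 18
pos 3 'c': at 19
pos 4 'e': at 20
pos 5 'c': at 21
pos 6 'c': at 22  → match P4@[1:6]
pos 7 'c': at 1 ·f
pos 8 'a': at 12 ·f  → match P3@[8:8]
pos 9 'c': at 1 ·f
pos 10 'e': at 18
pos 11 'c': at 19
pos 12 'e': at 20
pos 13 'c': at 21
pos 14 'c': at 22  → match P4@[9:14]
pos 15 'e': at 10 ·f
pos 16 'c': at 19 ·f
pos 17 'c': at 9 ·f
pos 18 'e': at 10
pos 19 'b': at 11  → match P1@[15:19]
pos 20 'a': at 12 ·f  → match P3@[20:20]
pos 21 'b': at 0 ·f

All matches (sorted): [[0,3],[6,4],[8,3],[14,4],[19,1],[20,3]]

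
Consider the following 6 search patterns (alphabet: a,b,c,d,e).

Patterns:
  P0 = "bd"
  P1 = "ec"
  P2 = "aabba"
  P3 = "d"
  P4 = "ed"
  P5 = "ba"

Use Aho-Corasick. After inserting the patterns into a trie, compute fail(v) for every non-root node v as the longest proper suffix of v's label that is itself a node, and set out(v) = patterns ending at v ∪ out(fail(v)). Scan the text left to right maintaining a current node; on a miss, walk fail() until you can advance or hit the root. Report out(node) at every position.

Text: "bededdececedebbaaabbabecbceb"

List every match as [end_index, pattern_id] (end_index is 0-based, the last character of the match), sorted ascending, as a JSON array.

Construct AC machine:
Trie nodes:
  0='ε' goto a→5 b→1 d→10 e→3
  1='b' goto a→12 d→2
  2='bd' goto ·  ←P0
  3='e' goto c→4 d→11
  4='ec' goto ·  ←P1
  5='a' goto a→6
  6='aa' goto b→7
  7='aab' goto b→8
  8='aabb' goto a→9
  9='aabba' goto ·  ←P2
  10='d' goto ·  ←P3
  11='ed' goto ·  ←P4
  12='ba' goto ·  ←P5

BFS fail/out derivation:
  n1('b'): parent n0 fail=0; on 'b' 0 → fail=0;  out ∅∪∅=∅
  n3('e'): parent n0 fail=0; on 'e' 0 → fail=0;  out ∅∪∅=∅
  n5('a'): parent n0 fail=0; on 'a' 0 → fail=0;  out ∅∪∅=∅
  n10('d'): parent n0 fail=0; on 'd' 0 → fail=0;  out {3}∪∅={3}
  n2('bd'): parent n1 fail=0; on 'd' 0 → fail=10;  out {0}∪{3}={0,3}
  n4('ec'): parent n3 fail=0; on 'c' 0 → fail=0;  out {1}∪∅={1}
  n6('aa'): parent n5 fail=0; on 'a' 0 → fail=5;  out ∅∪∅=∅
  n11('ed'): parent n3 fail=0; on 'd' 0 → fail=10;  out {4}∪{3}={3,4}
  n12('ba'): parent n1 fail=0; on 'a' 0 → fail=5;  out {5}∪∅={5}
  n7('aab'): parent n6 fail=5; on 'b' 5→0 → fail=1;  out ∅∪∅=∅
  n8('aabb'): parent n7 fail=1; on 'b' 1→0 → fail=1;  out ∅∪∅=∅
  n9('aabba'): parent n8 fail=1; on 'a' 1 → fail=12;  out {2}∪{5}={2,5}

Run:
pos 0 'b': at 1
pos 1 'e': at 3 ·f
pos 2 'd': at 11  emit P3@[2:2],P4@[1:2]
pos 3 'e': at 3 ·f
pos 4 'd': at 11  emit P3@[4:4],P4@[3:4]
pos 5 'd': at 10 ·f  emit P3@[5:5]
pos 6 'e': at 3 ·f
pos 7 'c': at 4  emit P1@[6:7]
pos 8 'e': at 3 ·f
pos 9 'c': at 4  emit P1@[8:9]
pos 10 'e': at 3 ·f
pos 11 'd': at 11  emit P3@[11:11],P4@[10:11]
pos 12 'e': at 3 ·f
pos 13 'b': at 1 ·f
pos 14 'b': at 1 ·f
pos 15 'a': at 12  emit P5@[14:15]
pos 16 'a': at 6 ·f
pos 17 'a': at 6 ·f
pos 18 'b': at 7
pos 19 'b': at 8
pos 20 'a': at 9  emit P2@[16:20],P5@[19:20]
pos 21 'b': at 1 ·f
pos 22 'e': at 3 ·f
pos 23 'c': at 4  emit P1@[22:23]
pos 24 'b': at 1 ·f
pos 25 'c': at 0 ·f
pos 26 'e': at 3
pos 27 'b': at 1 ·f

Result: [[2,3],[2,4],[4,3],[4,4],[5,3],[7,1],[9,1],[11,3],[11,4],[15,5],[20,2],[20,5],[23,1]]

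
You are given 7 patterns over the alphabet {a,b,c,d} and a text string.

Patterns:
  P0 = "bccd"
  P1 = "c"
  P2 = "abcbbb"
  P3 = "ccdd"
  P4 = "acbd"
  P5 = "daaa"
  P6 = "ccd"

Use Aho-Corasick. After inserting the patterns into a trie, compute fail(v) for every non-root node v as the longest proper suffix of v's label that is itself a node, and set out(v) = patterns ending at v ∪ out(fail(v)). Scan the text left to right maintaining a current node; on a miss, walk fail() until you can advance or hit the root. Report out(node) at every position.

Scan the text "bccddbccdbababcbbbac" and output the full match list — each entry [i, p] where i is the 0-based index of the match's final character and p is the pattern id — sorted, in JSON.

Construct AC machine:
Trie (insert patterns):
  n0 'ε': a→6 b→1 c→5 d→18
  n1 'b': c→2
  n2 'bc': c→3
  n3 'bcc': d→4
  n4 'bccd': ·  [P0 ends]
  n5 'c': c→12  [P1 ends]
  n6 'a': b→7 c→15
  n7 'ab': c→8
  n8 'abc': b→9
  n9 'abcb': b→10
  n10 'abcbb': b→11
  n11 'abcbbb': ·  [P2 ends]
  n12 'cc': d→13
  n13 'ccd': d→14  [P6 ends]
  n14 'ccdd': ·  [P3 ends]
  n15 'ac': b→16
  n16 'acb': d→17
  n17 'acbd': ·  [P4 ends]
  n18 'd': a→19
  n19 'da': a→20
  n20 'daa': a→21
  n21 'daaa': ·  [P5 ends]

Failure links (BFS by depth):
  fail(1) 'b': from fail(0)=0 chase 'b': 0 ⇒ 0;  out=∅∪out(0)=∅
  fail(5) 'c': from fail(0)=0 chase 'c': 0 ⇒ 0;  out={1}∪out(0)={1}
  fail(6) 'a': from fail(0)=0 chase 'a': 0 ⇒ 0;  out=∅∪out(0)=∅
  fail(18) 'd': from fail(0)=0 chase 'd': 0 ⇒ 0;  out=∅∪out(0)=∅
  fail(2) 'bc': from fail(1)=0 chase 'c': 0 ⇒ 5;  out=∅∪out(5)={1}
  fail(7) 'ab': from fail(6)=0 chase 'b': 0 ⇒ 1;  out=∅∪out(1)=∅
  fail(12) 'cc': from fail(5)=0 chase 'c': 0 ⇒ 5;  out=∅∪out(5)={1}
  fail(15) 'ac': from fail(6)=0 chase 'c': 0 ⇒ 5;  out=∅∪out(5)={1}
  fail(19) 'da': from fail(18)=0 chase 'a': 0 ⇒ 6;  out=∅∪out(6)=∅
  fail(3) 'bcc': from fail(2)=5 chase 'c': 5 ⇒ 12;  out=∅∪out(12)={1}
  fail(8) 'abc': from fail(7)=1 chase 'c': 1 ⇒ 2;  out=∅∪out(2)={1}
  fail(13) 'ccd': from fail(12)=5 chase 'd': 5→0 ⇒ 18;  out={6}∪out(18)={6}
  fail(16) 'acb': from fail(15)=5 chase 'b': 5→0 ⇒ 1;  out=∅∪out(1)=∅
  fail(20) 'daa': from fail(19)=6 chase 'a': 6→0 ⇒ 6;  out=∅∪out(6)=∅
  fail(4) 'bccd': from fail(3)=12 chase 'd': 12 ⇒ 13;  out={0}∪out(13)={0,6}
  fail(9) 'abcb': from fail(8)=2 chase 'b': 2→5→0 ⇒ 1;  out=∅∪out(1)=∅
  fail(14) 'ccdd': from fail(13)=18 chase 'd': 18→0 ⇒ 18;  out={3}∪out(18)={3}
  fail(17) 'acbd': from fail(16)=1 chase 'd': 1→0 ⇒ 18;  out={4}∪out(18)={4}
  fail(21) 'daaa': from fail(20)=6 chase 'a': 6→0 ⇒ 6;  out={5}∪out(6)={5}
  fail(10) 'abcbb': from fail(9)=1 chase 'b': 1→0 ⇒ 1;  out=∅∪out(1)=∅
  fail(11) 'abcbbb': from fail(10)=1 chase 'b': 1→0 ⇒ 1;  out={2}∪out(1)={2}

Scan:
[0] read 'b'  n0⇒n1
[1] read 'c'  n1⇒n2  ** P1@[1:1]
[2] read 'c'  n2⇒n3  ** P1@[2:2]
[3] read 'd'  n3⇒n4  ** P0@[0:3],P6@[1:3]
[4] read 'd'  n4⇒n14 (fail-walked)  ** P3@[1:4]
[5] read 'b'  n14⇒n1 (fail-walked)
[6] read 'c'  n1⇒n2  ** P1@[6:6]
[7] read 'c'  n2⇒n3  ** P1@[7:7]
[8] read 'd'  n3⇒n4  ** P0@[5:8],P6@[6:8]
[9] read 'b'  n4⇒n1 (fail-walked)
[10] read 'a'  n1⇒n6 (fail-walked)
[11] read 'b'  n6⇒n7
[12] read 'a'  n7⇒n6 (fail-walked)
[13] read 'b'  n6⇒n7
[14] read 'c'  n7⇒n8  ** P1@[14:14]
[15] read 'b'  n8⇒n9
[16] read 'b'  n9⇒n10
[17] read 'b'  n10⇒n11  ** P2@[12:17]
[18] read 'a'  n11⇒n6 (fail-walked)
[19] read 'c'  n6⇒n15  ** P1@[19:19]

Result: [[1,1],[2,1],[3,0],[3,6],[4,3],[6,1],[7,1],[8,0],[8,6],[14,1],[17,2],[19,1]]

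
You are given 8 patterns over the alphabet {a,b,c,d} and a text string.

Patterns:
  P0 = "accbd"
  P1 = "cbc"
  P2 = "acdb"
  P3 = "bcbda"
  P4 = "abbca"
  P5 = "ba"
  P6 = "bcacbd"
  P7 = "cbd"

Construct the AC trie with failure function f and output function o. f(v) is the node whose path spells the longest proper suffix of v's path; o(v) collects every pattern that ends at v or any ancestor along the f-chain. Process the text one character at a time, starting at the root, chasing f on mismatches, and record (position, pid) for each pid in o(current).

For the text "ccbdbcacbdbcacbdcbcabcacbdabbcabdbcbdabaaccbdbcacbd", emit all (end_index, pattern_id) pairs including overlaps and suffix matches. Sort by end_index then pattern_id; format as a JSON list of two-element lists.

Build:
Trie nodes:
  n0 'ε': a→1 b→11 c→6
  n1 'a': b→16 c→2
  n2 'ac': c→3 d→9
  n3 'acc': b→4
  n4 'accb': d→5
  n5 'accbd': ·  [P0 ends]
  n6 'c': b→7
  n7 'cb': c→8 d→25
  n8 'cbc': ·  [P1 ends]
  n9 'acd': b→10
  n10 'acdb': ·  [P2 ends]
  n11 'b': a→20 c→12
  n12 'bc': a→21 b→13
  n13 'bcb': d→14
  n14 'bcbd': a→15
  n15 'bcbda': ·  [P3 ends]
  n16 'ab': b→17
  n17 'abb': c→18
  n18 'abbc': a→19
  n19 'abbca': ·  [P4 ends]
  n20 'ba': ·  [P5 ends]
  n21 'bca': c→22
  n22 'bcac': b→23
  n23 'bcacb': d→24
  n24 'bcacbd': ·  [P6 ends]
  n25 'cbd': ·  [P7 ends]

Failure links (BFS by depth):
  n1('a'): parent n0 fail=0; on 'a' 0 → fail=0;  out ∅∪∅=∅
  n6('c'): parent n0 fail=0; on 'c' 0 → fail=0;  out ∅∪∅=∅
  n11('b'): parent n0 fail=0; on 'b' 0 → fail=0;  out ∅∪∅=∅
  n2('ac'): parent n1 fail=0; on 'c' 0 → fail=6;  out ∅∪∅=∅
  n7('cb'): parent n6 fail=0; on 'b' 0 → fail=11;  out ∅∪∅=∅
  n12('bc'): parent n11 fail=0; on 'c' 0 → fail=6;  out ∅∪∅=∅
  n16('ab'): parent n1 fail=0; on 'b' 0 → fail=11;  out ∅∪∅=∅
  n20('ba'): parent n11 fail=0; on 'a' 0 → fail=1;  out {5}∪∅={5}
  n3('acc'): parent n2 fail=6; on 'c' 6→0 → fail=6;  out ∅∪∅=∅
  n8('cbc'): parent n7 fail=11; on 'c' 11 → fail=12;  out {1}∪∅={1}
  n9('acd'): parent n2 fail=6; on 'd' 6→0 → fail=0;  out ∅∪∅=∅
  n13('bcb'): parent n12 fail=6; on 'b' 6 → fail=7;  out ∅∪∅=∅
  n17('abb'): parent n16 fail=11; on 'b' 11→0 → fail=11;  out ∅∪∅=∅
  n21('bca'): parent n12 fail=6; on 'a' 6→0 → fail=1;  out ∅∪∅=∅
  n25('cbd'): parent n7 fail=11; on 'd' 11→0 → fail=0;  out {7}∪∅={7}
  n4('accb'): parent n3 fail=6; on 'b' 6 → fail=7;  out ∅∪∅=∅
  n10('acdb'): parent n9 fail=0; on 'b' 0 → fail=11;  out {2}∪∅={2}
  n14('bcbd'): parent n13 fail=7; on 'd' 7 → fail=25;  out ∅∪{7}={7}
  n18('abbc'): parent n17 fail=11; on 'c' 11 → fail=12;  out ∅∪∅=∅
  n22('bcac'): parent n21 fail=1; on 'c' 1 → fail=2;  out ∅∪∅=∅
  n5('accbd'): parent n4 fail=7; on 'd' 7 → fail=25;  out {0}∪{7}={0,7}
  n15('bcbda'): parent n14 fail=25; on 'a' 25→0 → fail=1;  out {3}∪∅={3}
  n19('abbca'): parent n18 fail=12; on 'a' 12 → fail=21;  out {4}∪∅={4}
  n23('bcacb'): parent n22 fail=2; on 'b' 2→6 → fail=7;  out ∅∪∅=∅
  n24('bcacbd'): parent n23 fail=7; on 'd' 7 → fail=25;  out {6}∪{7}={6,7}

Scan:
[0] read 'c'  n0⇒n6
[1] read 'c'  n6⇒n6 ·f
[2] read 'b'  n6⇒n7
[3] read 'd'  n7⇒n25  emit P7@[1:3]
[4] read 'b'  n25⇒n11 ·f
[5] read 'c'  n11⇒n12
[6] read 'a'  n12⇒n21
[7] read 'c'  n21⇒n22
[8] read 'b'  n22⇒n23
[9] read 'd'  n23⇒n24  emit P6@[4:9],P7@[7:9]
[10] read 'b'  n24⇒n11 ·f
[11] read 'c'  n11⇒n12
[12] read 'a'  n12⇒n21
[13] read 'c'  n21⇒n22
[14] read 'b'  n22⇒n23
[15] read 'd'  n23⇒n24  emit P6@[10:15],P7@[13:15]
[16] read 'c'  n24⇒n6 ·f
[17] read 'b'  n6⇒n7
[18] read 'c'  n7⇒n8  emit P1@[16:18]
[19] read 'a'  n8⇒n21 ·f
[20] read 'b'  n21⇒n16 ·f
[21] read 'c'  n16⇒n12 ·f
[22] read 'a'  n12⇒n21
[23] read 'c'  n21⇒n22
[24] read 'b'  n22⇒n23
[25] read 'd'  n23⇒n24  emit P6@[20:25],P7@[23:25]
[26] read 'a'  n24⇒n1 ·f
[27] read 'b'  n1⇒n16
[28] read 'b'  n16⇒n17
[29] read 'c'  n17⇒n18
[30] read 'a'  n18⇒n19  emit P4@[26:30]
[31] read 'b'  n19⇒n16 ·f
[32] read 'd'  n16⇒n0 ·f
[33] read 'b'  n0⇒n11
[34] read 'c'  n11⇒n12
[35] read 'b'  n12⇒n13
[36] read 'd'  n13⇒n14  emit P7@[34:36]
[37] read 'a'  n14⇒n15  emit P3@[33:37]
[38] read 'b'  n15⇒n16 ·f
[39] read 'a'  n16⇒n20 ·f  emit P5@[38:39]
[40] read 'a'  n20⇒n1 ·f
[41] read 'c'  n1⇒n2
[42] read 'c'  n2⇒n3
[43] read 'b'  n3⇒n4
[44] read 'd'  n4⇒n5  emit P0@[40:44],P7@[42:44]
[45] read 'b'  n5⇒n11 ·f
[46] read 'c'  n11⇒n12
[47] read 'a'  n12⇒n21
[48] read 'c'  n21⇒n22
[49] read 'b'  n22⇒n23
[50] read 'd'  n23⇒n24  emit P6@[45:50],P7@[48:50]

Matches: [[3,7],[9,6],[9,7],[15,6],[15,7],[18,1],[25,6],[25,7],[30,4],[36,7],[37,3],[39,5],[44,0],[44,7],[50,6],[50,7]]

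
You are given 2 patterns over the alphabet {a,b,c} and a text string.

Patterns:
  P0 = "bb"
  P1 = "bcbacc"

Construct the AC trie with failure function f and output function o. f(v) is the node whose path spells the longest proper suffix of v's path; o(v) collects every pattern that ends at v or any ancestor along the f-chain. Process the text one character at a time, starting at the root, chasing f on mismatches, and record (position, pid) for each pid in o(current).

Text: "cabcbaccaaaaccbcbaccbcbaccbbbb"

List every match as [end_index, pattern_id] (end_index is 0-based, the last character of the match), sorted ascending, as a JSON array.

Build:
Trie (insert patterns):
  0='ε' goto b→1
  1='b' goto b→2 c→3
  2='bb' goto ·  ←P0
  3='bc' goto b→4
  4='bcb' goto a→5
  5='bcba' goto c→6
  6='bcbac' goto c→7
  7='bcbacc' goto ·  ←P1

BFS fail/out derivation:
  fail(1) 'b': from fail(0)=0 chase 'b': 0 ⇒ 0;  out=∅∪out(0)=∅
  fail(2) 'bb': from fail(1)=0 chase 'b': 0 ⇒ 1;  out={0}∪out(1)={0}
  fail(3) 'bc': from fail(1)=0 chase 'c': 0 ⇒ 0;  out=∅∪out(0)=∅
  fail(4) 'bcb': from fail(3)=0 chase 'b': 0 ⇒ 1;  out=∅∪out(1)=∅
  fail(5) 'bcba': from fail(4)=1 chase 'a': 1→0 ⇒ 0;  out=∅∪out(0)=∅
  fail(6) 'bcbac': from fail(5)=0 chase 'c': 0 ⇒ 0;  out=∅∪out(0)=∅
  fail(7) 'bcbacc': from fail(6)=0 chase 'c': 0 ⇒ 0;  out={1}∪out(0)={1}

Run:
[0] read 'c'  n0⇒n0
[1] read 'a'  n0⇒n0
[2] read 'b'  n0⇒n1
[3] read 'c'  n1⇒n3
[4] read 'b'  n3⇒n4
[5] read 'a'  n4⇒n5
[6] read 'c'  n5⇒n6
[7] read 'c'  n6⇒n7  emit P1@[2:7]
[8] read 'a'  n7⇒n0 (via fail)
[9] read 'a'  n0⇒n0
[10] read 'a'  n0⇒n0
[11] read 'a'  n0⇒n0
[12] read 'c'  n0⇒n0
[13] read 'c'  n0⇒n0
[14] read 'b'  n0⇒n1
[15] read 'c'  n1⇒n3
[16] read 'b'  n3⇒n4
[17] read 'a'  n4⇒n5
[18] read 'c'  n5⇒n6
[19] read 'c'  n6⇒n7  emit P1@[14:19]
[20] read 'b'  n7⇒n1 (via fail)
[21] read 'c'  n1⇒n3
[22] read 'b'  n3⇒n4
[23] read 'a'  n4⇒n5
[24] read 'c'  n5⇒n6
[25] read 'c'  n6⇒n7  emit P1@[20:25]
[26] read 'b'  n7⇒n1 (via fail)
[27] read 'b'  n1⇒n2  emit P0@[26:27]
[28] read 'b'  n2⇒n2 (via fail)  emit P0@[27:28]
[29] read 'b'  n2⇒n2 (via fail)  emit P0@[28:29]

Result: [[7,1],[19,1],[25,1],[27,0],[28,0],[29,0]]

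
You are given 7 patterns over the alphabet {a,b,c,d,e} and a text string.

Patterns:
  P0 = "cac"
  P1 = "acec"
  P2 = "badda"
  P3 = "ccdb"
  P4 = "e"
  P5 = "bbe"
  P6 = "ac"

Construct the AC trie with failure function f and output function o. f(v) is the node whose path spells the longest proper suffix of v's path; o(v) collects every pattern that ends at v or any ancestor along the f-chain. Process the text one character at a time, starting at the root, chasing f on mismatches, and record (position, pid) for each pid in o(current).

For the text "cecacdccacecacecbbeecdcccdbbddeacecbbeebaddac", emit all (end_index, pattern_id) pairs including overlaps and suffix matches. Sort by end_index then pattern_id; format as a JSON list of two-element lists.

Build automaton:
Trie nodes:
  n0 'ε': a→4 b→8 c→1 e→16
  n1 'c': a→2 c→13
  n2 'ca': c→3
  n3 'cac': ·  [P0 ends]
  n4 'a': c→5
  n5 'ac': e→6  [P6 ends]
  n6 'ace': c→7
  n7 'acec': ·  [P1 ends]
  n8 'b': a→9 b→17
  n9 'ba': d→10
  n10 'bad': d→11
  n11 'badd': a→12
  n12 'badda': ·  [P2 ends]
  n13 'cc': d→14
  n14 'ccd': b→15
  n15 'ccdb': ·  [P3 ends]
  n16 'e': ·  [P4 ends]
  n17 'bb': e→18
  n18 'bbe': ·  [P5 ends]

BFS fail/out derivation:
  n1('c'): parent n0 fail=0; on 'c' 0 → fail=0;  out ∅∪∅=∅
  n4('a'): parent n0 fail=0; on 'a' 0 → fail=0;  out ∅∪∅=∅
  n8('b'): parent n0 fail=0; on 'b' 0 → fail=0;  out ∅∪∅=∅
  n16('e'): parent n0 fail=0; on 'e' 0 → fail=0;  out {4}∪∅={4}
  n2('ca'): parent n1 fail=0; on 'a' 0 → fail=4;  out ∅∪∅=∅
  n5('ac'): parent n4 fail=0; on 'c' 0 → fail=1;  out {6}∪∅={6}
  n9('ba'): parent n8 fail=0; on 'a' 0 → fail=4;  out ∅∪∅=∅
  n13('cc'): parent n1 fail=0; on 'c' 0 → fail=1;  out ∅∪∅=∅
  n17('bb'): parent n8 fail=0; on 'b' 0 → fail=8;  out ∅∪∅=∅
  n3('cac'): parent n2 fail=4; on 'c' 4 → fail=5;  out {0}∪{6}={0,6}
  n6('ace'): parent n5 fail=1; on 'e' 1→0 → fail=16;  out ∅∪{4}={4}
  n10('bad'): parent n9 fail=4; on 'd' 4→0 → fail=0;  out ∅∪∅=∅
  n14('ccd'): parent n13 fail=1; on 'd' 1→0 → fail=0;  out ∅∪∅=∅
  n18('bbe'): parent n17 fail=8; on 'e' 8→0 → fail=16;  out {5}∪{4}={4,5}
  n7('acec'): parent n6 fail=16; on 'c' 16→0 → fail=1;  out {1}∪∅={1}
  n11('badd'): parent n10 fail=0; on 'd' 0 → fail=0;  out ∅∪∅=∅
  n15('ccdb'): parent n14 fail=0; on 'b' 0 → fail=8;  out {3}∪∅={3}
  n12('badda'): parent n11 fail=0; on 'a' 0 → fail=4;  out {2}∪∅={2}

Scan:
i=0 'c': node 0→1
i=1 'e': node 1→16 (via fail)  ** P4@[1:1]
i=2 'c': node 16→1 (via fail)
i=3 'a': node 1→2
i=4 'c': node 2→3  ** P0@[2:4],P6@[3:4]
i=5 'd': node 3→0 (via fail)
i=6 'c': node 0→1
i=7 'c': node 1→13
i=8 'a': node 13→2 (via fail)
i=9 'c': node 2→3  ** P0@[7:9],P6@[8:9]
i=10 'e': node 3→6 (via fail)  ** P4@[10:10]
i=11 'c': node 6→7  ** P1@[8:11]
i=12 'a': node 7→2 (via fail)
i=13 'c': node 2→3  ** P0@[11:13],P6@[12:13]
i=14 'e': node 3→6 (via fail)  ** P4@[14:14]
i=15 'c': node 6→7  ** P1@[12:15]
i=16 'b': node 7→8 (via fail)
i=17 'b': node 8→17
i=18 'e': node 17→18  ** P4@[18:18],P5@[16:18]
i=19 'e': node 18→16 (via fail)  ** P4@[19:19]
i=20 'c': node 16→1 (via fail)
i=21 'd': node 1→0 (via fail)
i=22 'c': node 0→1
i=23 'c': node 1→13
i=24 'c': node 13→13 (via fail)
i=25 'd': node 13→14
i=26 'b': node 14→15  ** P3@[23:26]
i=27 'b': node 15→17 (via fail)
i=28 'd': node 17→0 (via fail)
i=29 'd': node 0→0
i=30 'e': node 0→16  ** P4@[30:30]
i=31 'a': node 16→4 (via fail)
i=32 'c': node 4→5  ** P6@[31:32]
i=33 'e': node 5→6  ** P4@[33:33]
i=34 'c': node 6→7  ** P1@[31:34]
i=35 'b': node 7→8 (via fail)
i=36 'b': node 8→17
i=37 'e': node 17→18  ** P4@[37:37],P5@[35:37]
i=38 'e': node 18→16 (via fail)  ** P4@[38:38]
i=39 'b': node 16→8 (via fail)
i=40 'a': node 8→9
i=41 'd': node 9→10
i=42 'd': node 10→11
i=43 'a': node 11→12  ** P2@[39:43]
i=44 'c': node 12→5 (via fail)  ** P6@[43:44]

Matches: [[1,4],[4,0],[4,6],[9,0],[9,6],[10,4],[11,1],[13,0],[13,6],[14,4],[15,1],[18,4],[18,5],[19,4],[26,3],[30,4],[32,6],[33,4],[34,1],[37,4],[37,5],[38,4],[43,2],[44,6]]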